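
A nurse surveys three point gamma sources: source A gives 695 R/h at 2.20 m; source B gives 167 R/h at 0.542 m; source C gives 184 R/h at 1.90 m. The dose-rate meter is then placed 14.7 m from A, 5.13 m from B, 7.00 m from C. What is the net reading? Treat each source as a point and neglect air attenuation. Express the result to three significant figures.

By superposition, sum each source's inverse-square contribution:
A: 695 × (2.20/14.7)² = 15.57 R/h
B: 167 × (0.542/5.13)² = 1.864 R/h
C: 184 × (1.90/7.00)² = 13.56 R/h
Total = 15.57 + 1.864 + 13.56 = 30.99 R/h.

31.0 R/h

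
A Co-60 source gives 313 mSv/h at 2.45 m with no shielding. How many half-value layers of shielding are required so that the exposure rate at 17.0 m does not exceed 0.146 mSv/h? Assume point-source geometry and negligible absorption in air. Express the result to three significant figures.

At 17.0 m, distance alone gives (2.45/17.0)² = 0.02077, so 313 × 0.02077 = 6.501 mSv/h.
Further attenuation needed: 6.501/0.146 = 44.53.
n = log₂(44.53) = 5.477 half-value layers.

5.48 half-value layers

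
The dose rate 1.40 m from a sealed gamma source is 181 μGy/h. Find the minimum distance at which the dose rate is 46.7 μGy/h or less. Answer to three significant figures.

2.76 m

Since intensity falls as 1/r², d₂ = d₁·√(I₁/I₂).
I₁/I₂ = 181/46.7 = 3.876, so d₂ = 1.40 × √3.876 = 2.756 m.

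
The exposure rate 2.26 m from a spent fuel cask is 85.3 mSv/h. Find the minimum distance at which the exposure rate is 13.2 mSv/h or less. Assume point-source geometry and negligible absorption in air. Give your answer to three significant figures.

5.75 m

Intensity scales as (d₁/d₂)², so d₂ = d₁·√(I₁/I₂).
I₁/I₂ = 85.3/13.2 = 6.462, so d₂ = 2.26 × √6.462 = 5.745 m.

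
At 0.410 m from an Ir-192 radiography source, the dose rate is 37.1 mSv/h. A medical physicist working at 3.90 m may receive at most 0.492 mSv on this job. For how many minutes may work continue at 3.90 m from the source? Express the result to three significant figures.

72.0 min

By the inverse-square law, rate at 3.90 m:
(0.410/3.90)² = 0.01105, so 37.1 × 0.01105 = 0.4100 mSv/h.
Stay time = 0.492 mSv ÷ 0.4100 mSv/h = 1.200 h = 72.00 min.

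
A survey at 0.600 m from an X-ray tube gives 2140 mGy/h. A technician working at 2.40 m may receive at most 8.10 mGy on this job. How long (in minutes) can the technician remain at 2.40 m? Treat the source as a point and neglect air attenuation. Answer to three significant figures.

By the inverse-square law, rate at 2.40 m:
(0.600/2.40)² = 0.06250, so 2140 × 0.06250 = 133.8 mGy/h.
Stay time = 8.10 mGy ÷ 133.8 mGy/h = 0.06054 h = 3.632 min.

3.63 min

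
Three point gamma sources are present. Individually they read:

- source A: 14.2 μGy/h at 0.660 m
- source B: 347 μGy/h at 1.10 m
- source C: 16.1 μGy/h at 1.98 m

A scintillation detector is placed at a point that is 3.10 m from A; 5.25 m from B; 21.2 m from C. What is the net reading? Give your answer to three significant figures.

16.0 μGy/h

By superposition, sum each source's inverse-square contribution:
A: 14.2 × (0.660/3.10)² = 0.6437 μGy/h
B: 347 × (1.10/5.25)² = 15.23 μGy/h
C: 16.1 × (1.98/21.2)² = 0.1404 μGy/h
Total = 0.6437 + 15.23 + 0.1404 = 16.01 μGy/h.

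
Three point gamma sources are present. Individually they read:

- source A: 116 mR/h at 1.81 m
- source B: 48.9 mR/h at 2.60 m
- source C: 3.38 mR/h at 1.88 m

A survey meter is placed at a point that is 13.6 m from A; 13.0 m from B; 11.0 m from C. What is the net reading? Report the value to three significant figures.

4.11 mR/h

Each source contributes Iᵢ·(dᵢ/rᵢ)²; contributions add.
A: 116 × (1.81/13.6)² = 2.055 mR/h
B: 48.9 × (2.60/13.0)² = 1.956 mR/h
C: 3.38 × (1.88/11.0)² = 0.09873 mR/h
Total = 2.055 + 1.956 + 0.09873 = 4.110 mR/h.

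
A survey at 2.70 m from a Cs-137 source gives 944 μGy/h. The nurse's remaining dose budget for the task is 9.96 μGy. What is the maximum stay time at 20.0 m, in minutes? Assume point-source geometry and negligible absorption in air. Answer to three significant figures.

34.7 min

Using I₁d₁² = I₂d₂², rate at 20.0 m:
944 × (2.70/20.0)² = 944 × 0.01823 = 17.21 μGy/h.
Stay time = 9.96 μGy ÷ 17.21 μGy/h = 0.5787 h = 34.72 min.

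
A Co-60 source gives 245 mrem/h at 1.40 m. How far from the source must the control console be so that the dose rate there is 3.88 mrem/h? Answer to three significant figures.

Intensity scales as (d₁/d₂)², so d₂ = d₁·√(I₁/I₂).
I₁/I₂ = 245/3.88 = 63.14, so d₂ = 1.40 × √63.14 = 11.12 m.

11.1 m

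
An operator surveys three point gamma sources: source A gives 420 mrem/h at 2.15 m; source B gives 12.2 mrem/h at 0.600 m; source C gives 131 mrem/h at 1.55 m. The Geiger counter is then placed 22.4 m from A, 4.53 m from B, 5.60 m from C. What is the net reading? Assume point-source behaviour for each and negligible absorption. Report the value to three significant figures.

14.1 mrem/h

Each source contributes Iᵢ·(dᵢ/rᵢ)²; contributions add.
A: 420 × (2.15/22.4)² = 3.869 mrem/h
B: 12.2 × (0.600/4.53)² = 0.2140 mrem/h
C: 131 × (1.55/5.60)² = 10.04 mrem/h
Total = 3.869 + 0.2140 + 10.04 = 14.12 mrem/h.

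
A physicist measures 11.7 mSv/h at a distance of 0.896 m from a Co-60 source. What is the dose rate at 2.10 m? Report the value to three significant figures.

2.13 mSv/h

Since intensity falls as 1/r², the rate at 2.10 m is
(0.896/2.10)² = 0.1820, so 11.7 × 0.1820 = 2.129 mSv/h.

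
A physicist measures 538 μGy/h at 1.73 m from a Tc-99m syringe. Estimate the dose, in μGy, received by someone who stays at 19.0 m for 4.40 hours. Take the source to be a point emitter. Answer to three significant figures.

Applying the 1/r² law, rate at 19.0 m:
538 × (1.73/19.0)² = 538 × 0.008291 = 4.461 μGy/h.
Dose = rate × time = 4.461 μGy/h × 4.400 h = 19.63 μGy.

19.6 μGy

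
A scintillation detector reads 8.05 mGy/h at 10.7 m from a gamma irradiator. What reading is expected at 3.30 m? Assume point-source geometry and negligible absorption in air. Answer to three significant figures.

84.6 mGy/h

Applying the 1/r² law, the rate at 3.30 m is
8.05 × (10.7/3.30)² = 8.05 × 10.51 = 84.61 mGy/h.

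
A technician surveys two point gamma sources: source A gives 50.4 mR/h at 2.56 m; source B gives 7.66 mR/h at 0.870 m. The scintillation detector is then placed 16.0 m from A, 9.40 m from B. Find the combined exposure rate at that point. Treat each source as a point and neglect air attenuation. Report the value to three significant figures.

Each source contributes Iᵢ·(dᵢ/rᵢ)²; contributions add.
A: 50.4 × (2.56/16.0)² = 1.290 mR/h
B: 7.66 × (0.870/9.40)² = 0.06562 mR/h
Total = 1.290 + 0.06562 = 1.356 mR/h.

1.36 mR/h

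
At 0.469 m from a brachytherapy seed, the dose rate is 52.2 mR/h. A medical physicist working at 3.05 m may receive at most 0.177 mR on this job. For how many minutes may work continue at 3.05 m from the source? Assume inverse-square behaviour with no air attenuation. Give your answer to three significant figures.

8.60 min

Intensity scales as (d₁/d₂)², so rate at 3.05 m:
52.2 × (0.469/3.05)² = 52.2 × 0.02365 = 1.235 mR/h.
Stay time = 0.177 mR ÷ 1.235 mR/h = 0.1433 h = 8.598 min.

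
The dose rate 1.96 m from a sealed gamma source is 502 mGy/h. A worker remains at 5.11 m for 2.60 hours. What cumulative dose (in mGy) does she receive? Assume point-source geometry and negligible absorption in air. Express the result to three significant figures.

192 mGy

Intensity scales as (d₁/d₂)², so rate at 5.11 m:
(1.96/5.11)² = 0.1471, so 502 × 0.1471 = 73.84 mGy/h.
Dose = rate × time = 73.84 mGy/h × 2.600 h = 192.0 mGy.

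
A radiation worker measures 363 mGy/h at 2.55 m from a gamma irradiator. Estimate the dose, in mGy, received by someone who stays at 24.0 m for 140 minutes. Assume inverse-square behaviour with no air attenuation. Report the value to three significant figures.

Since intensity falls as 1/r², rate at 24.0 m:
(2.55/24.0)² = 0.01129, so 363 × 0.01129 = 4.098 mGy/h.
Dose = rate × time = 4.098 mGy/h × 2.333 h = 9.561 mGy.

9.56 mGy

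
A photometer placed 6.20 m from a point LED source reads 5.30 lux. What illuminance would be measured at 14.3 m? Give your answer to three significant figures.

0.996 lux

By the inverse-square law, scaling from 6.20 m to 14.3 m:
5.30 × (6.20/14.3)² = 5.30 × 0.1880 = 0.9964 lux.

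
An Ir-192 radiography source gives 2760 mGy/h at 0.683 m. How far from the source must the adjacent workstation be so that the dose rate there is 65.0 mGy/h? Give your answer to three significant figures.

4.45 m

Using I₁d₁² = I₂d₂², d₂ = d₁·√(I₁/I₂).
I₁/I₂ = 2760/65.0 = 42.46, so d₂ = 0.683 × √42.46 = 4.451 m.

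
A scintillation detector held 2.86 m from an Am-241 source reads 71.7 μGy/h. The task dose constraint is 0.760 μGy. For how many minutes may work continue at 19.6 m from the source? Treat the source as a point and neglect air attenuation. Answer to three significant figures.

Applying the 1/r² law, rate at 19.6 m:
(2.86/19.6)² = 0.02129, so 71.7 × 0.02129 = 1.526 μGy/h.
Stay time = 0.760 μGy ÷ 1.526 μGy/h = 0.4980 h = 29.88 min.

29.9 min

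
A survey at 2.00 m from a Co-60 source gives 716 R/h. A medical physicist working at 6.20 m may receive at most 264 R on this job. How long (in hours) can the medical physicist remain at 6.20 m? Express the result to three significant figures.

Applying the 1/r² law, rate at 6.20 m:
716 × (2.00/6.20)² = 716 × 0.1041 = 74.54 R/h.
Stay time = 264 R ÷ 74.54 R/h = 3.542 h.

3.54 h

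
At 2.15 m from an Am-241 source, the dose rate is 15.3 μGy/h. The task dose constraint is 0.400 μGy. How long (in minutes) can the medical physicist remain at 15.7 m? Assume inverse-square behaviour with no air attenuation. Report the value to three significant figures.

Since intensity falls as 1/r², rate at 15.7 m:
15.3 × (2.15/15.7)² = 15.3 × 0.01875 = 0.2869 μGy/h.
Stay time = 0.400 μGy ÷ 0.2869 μGy/h = 1.394 h = 83.64 min.

83.6 min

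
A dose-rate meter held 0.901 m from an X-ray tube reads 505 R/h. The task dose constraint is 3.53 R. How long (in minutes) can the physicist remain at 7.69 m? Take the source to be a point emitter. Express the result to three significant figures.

By the inverse-square law, rate at 7.69 m:
(0.901/7.69)² = 0.01373, so 505 × 0.01373 = 6.934 R/h.
Stay time = 3.53 R ÷ 6.934 R/h = 0.5091 h = 30.55 min.

30.6 min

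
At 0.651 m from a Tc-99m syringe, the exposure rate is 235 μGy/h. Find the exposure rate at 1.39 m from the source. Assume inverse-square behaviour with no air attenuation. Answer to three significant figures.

Intensity scales as (d₁/d₂)², so the rate at 1.39 m is
(0.651/1.39)² = 0.2193, so 235 × 0.2193 = 51.54 μGy/h.

51.5 μGy/h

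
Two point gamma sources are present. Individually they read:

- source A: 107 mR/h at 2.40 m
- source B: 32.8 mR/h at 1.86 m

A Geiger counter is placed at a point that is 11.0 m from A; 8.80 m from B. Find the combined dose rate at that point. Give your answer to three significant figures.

6.56 mR/h

By superposition, sum each source's inverse-square contribution:
A: 107 × (2.40/11.0)² = 5.094 mR/h
B: 32.8 × (1.86/8.80)² = 1.465 mR/h
Total = 5.094 + 1.465 = 6.559 mR/h.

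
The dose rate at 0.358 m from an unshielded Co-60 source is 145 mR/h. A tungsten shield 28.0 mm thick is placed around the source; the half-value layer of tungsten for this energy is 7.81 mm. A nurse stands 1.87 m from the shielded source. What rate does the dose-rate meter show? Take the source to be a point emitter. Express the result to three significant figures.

0.443 mR/h

Distance alone: (0.358/1.87)² = 0.03665, so 145 × 0.03665 = 5.314 mR/h.
Shield: 28.0/7.81 = 3.585 half-value layers → attenuation 2^(−3.585) = 0.08333.
Combined: 5.314 × 0.08333 = 0.4428 mR/h.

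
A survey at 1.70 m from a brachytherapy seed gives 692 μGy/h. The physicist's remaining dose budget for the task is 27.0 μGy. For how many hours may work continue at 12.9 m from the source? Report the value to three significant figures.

Intensity scales as (d₁/d₂)², so rate at 12.9 m:
(1.70/12.9)² = 0.01737, so 692 × 0.01737 = 12.02 μGy/h.
Stay time = 27.0 μGy ÷ 12.02 μGy/h = 2.246 h.

2.25 h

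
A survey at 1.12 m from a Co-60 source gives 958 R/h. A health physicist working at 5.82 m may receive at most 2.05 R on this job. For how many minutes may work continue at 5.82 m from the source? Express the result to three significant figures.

Intensity scales as (d₁/d₂)², so rate at 5.82 m:
958 × (1.12/5.82)² = 958 × 0.03703 = 35.47 R/h.
Stay time = 2.05 R ÷ 35.47 R/h = 0.05780 h = 3.468 min.

3.47 min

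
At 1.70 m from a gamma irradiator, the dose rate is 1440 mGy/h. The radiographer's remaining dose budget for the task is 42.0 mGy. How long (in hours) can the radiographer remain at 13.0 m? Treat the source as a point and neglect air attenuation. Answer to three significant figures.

Intensity scales as (d₁/d₂)², so rate at 13.0 m:
1440 × (1.70/13.0)² = 1440 × 0.01710 = 24.62 mGy/h.
Stay time = 42.0 mGy ÷ 24.62 mGy/h = 1.706 h.

1.71 h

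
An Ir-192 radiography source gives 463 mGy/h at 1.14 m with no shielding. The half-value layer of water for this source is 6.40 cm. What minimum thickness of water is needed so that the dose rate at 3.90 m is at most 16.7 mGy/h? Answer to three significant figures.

7.96 cm

At 3.90 m, distance alone gives (1.14/3.90)² = 0.08544, so 463 × 0.08544 = 39.56 mGy/h.
Further attenuation needed: 39.56/16.7 = 2.369.
n = log₂(2.369) = 1.244 half-value layers.
Thickness = 1.244 × 6.40 cm = 7.962 cm.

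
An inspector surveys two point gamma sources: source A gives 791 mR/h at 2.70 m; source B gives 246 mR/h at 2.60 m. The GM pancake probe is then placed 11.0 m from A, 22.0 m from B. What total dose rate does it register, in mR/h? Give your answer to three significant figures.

51.1 mR/h

By superposition, sum each source's inverse-square contribution:
A: 791 × (2.70/11.0)² = 47.66 mR/h
B: 246 × (2.60/22.0)² = 3.436 mR/h
Total = 47.66 + 3.436 = 51.10 mR/h.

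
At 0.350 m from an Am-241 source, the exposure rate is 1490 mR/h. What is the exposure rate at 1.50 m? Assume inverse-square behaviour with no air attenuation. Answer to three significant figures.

By the inverse-square law, the rate at 1.50 m is
1490 × (0.350/1.50)² = 1490 × 0.05444 = 81.12 mR/h.

81.1 mR/h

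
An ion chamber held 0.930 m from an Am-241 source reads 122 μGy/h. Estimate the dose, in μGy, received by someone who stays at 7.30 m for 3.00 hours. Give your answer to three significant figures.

Intensity scales as (d₁/d₂)², so rate at 7.30 m:
122 × (0.930/7.30)² = 122 × 0.01623 = 1.980 μGy/h.
Dose = rate × time = 1.980 μGy/h × 3.000 h = 5.940 μGy.

5.94 μGy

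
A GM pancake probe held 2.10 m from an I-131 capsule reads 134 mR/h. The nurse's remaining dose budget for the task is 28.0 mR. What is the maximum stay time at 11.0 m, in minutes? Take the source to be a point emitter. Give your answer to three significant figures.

344 min

By the inverse-square law, rate at 11.0 m:
(2.10/11.0)² = 0.03645, so 134 × 0.03645 = 4.884 mR/h.
Stay time = 28.0 mR ÷ 4.884 mR/h = 5.733 h = 344.0 min.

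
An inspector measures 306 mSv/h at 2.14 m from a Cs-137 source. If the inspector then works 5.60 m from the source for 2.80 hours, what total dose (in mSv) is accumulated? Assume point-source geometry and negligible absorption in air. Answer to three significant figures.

125 mSv

Using I₁d₁² = I₂d₂², rate at 5.60 m:
(2.14/5.60)² = 0.1460, so 306 × 0.1460 = 44.68 mSv/h.
Dose = rate × time = 44.68 mSv/h × 2.800 h = 125.1 mSv.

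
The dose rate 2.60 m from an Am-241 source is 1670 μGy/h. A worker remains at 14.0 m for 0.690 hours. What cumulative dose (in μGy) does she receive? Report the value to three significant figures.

Applying the 1/r² law, rate at 14.0 m:
(2.60/14.0)² = 0.03449, so 1670 × 0.03449 = 57.60 μGy/h.
Dose = rate × time = 57.60 μGy/h × 0.6900 h = 39.74 μGy.

39.7 μGy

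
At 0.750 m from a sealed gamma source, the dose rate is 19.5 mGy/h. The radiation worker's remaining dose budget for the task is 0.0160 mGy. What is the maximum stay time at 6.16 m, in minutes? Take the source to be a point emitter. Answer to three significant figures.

By the inverse-square law, rate at 6.16 m:
19.5 × (0.750/6.16)² = 19.5 × 0.01482 = 0.2890 mGy/h.
Stay time = 0.0160 mGy ÷ 0.2890 mGy/h = 0.05536 h = 3.322 min.

3.32 min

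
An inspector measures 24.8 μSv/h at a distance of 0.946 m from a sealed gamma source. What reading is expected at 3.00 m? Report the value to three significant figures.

2.47 μSv/h

Using I₁d₁² = I₂d₂², the rate at 3.00 m is
24.8 × (0.946/3.00)² = 24.8 × 0.09944 = 2.466 μSv/h.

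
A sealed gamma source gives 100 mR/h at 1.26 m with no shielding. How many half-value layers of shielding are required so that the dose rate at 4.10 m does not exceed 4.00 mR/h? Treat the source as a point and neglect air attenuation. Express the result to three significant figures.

1.24 half-value layers

At 4.10 m, distance alone gives (1.26/4.10)² = 0.09444, so 100 × 0.09444 = 9.444 mR/h.
Further attenuation needed: 9.444/4.00 = 2.361.
n = log₂(2.361) = 1.239 half-value layers.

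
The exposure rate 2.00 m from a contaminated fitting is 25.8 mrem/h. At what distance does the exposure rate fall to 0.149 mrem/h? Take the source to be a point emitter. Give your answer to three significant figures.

26.3 m

By the inverse-square law, d₂ = d₁·√(I₁/I₂).
I₁/I₂ = 25.8/0.149 = 173.2, so d₂ = 2.00 × √173.2 = 26.32 m.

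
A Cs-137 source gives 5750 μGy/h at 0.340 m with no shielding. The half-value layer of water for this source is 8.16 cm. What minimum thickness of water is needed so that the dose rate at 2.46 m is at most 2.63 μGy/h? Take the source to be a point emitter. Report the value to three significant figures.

At 2.46 m, distance alone gives 5750 × (0.340/2.46)² = 5750 × 0.01910 = 109.8 μGy/h.
Further attenuation needed: 109.8/2.63 = 41.75.
n = log₂(41.75) = 5.384 half-value layers.
Thickness = 5.384 × 8.16 cm = 43.93 cm.

43.9 cm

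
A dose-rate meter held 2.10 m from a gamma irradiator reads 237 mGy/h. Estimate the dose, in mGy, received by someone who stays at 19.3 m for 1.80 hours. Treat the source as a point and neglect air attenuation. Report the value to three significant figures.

5.05 mGy

Since intensity falls as 1/r², rate at 19.3 m:
(2.10/19.3)² = 0.01184, so 237 × 0.01184 = 2.806 mGy/h.
Dose = rate × time = 2.806 mGy/h × 1.800 h = 5.051 mGy.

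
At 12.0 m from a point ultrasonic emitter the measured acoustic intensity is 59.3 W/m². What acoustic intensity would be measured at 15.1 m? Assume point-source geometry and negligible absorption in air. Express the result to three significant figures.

By the inverse-square law, scaling from 12.0 m to 15.1 m:
(12.0/15.1)² = 0.6316, so 59.3 × 0.6316 = 37.45 W/m².

37.5 W/m²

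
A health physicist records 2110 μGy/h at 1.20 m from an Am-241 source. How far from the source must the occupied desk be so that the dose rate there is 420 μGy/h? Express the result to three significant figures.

Intensity scales as (d₁/d₂)², so d₂ = d₁·√(I₁/I₂).
I₁/I₂ = 2110/420 = 5.024, so d₂ = 1.20 × √5.024 = 2.690 m.

2.69 m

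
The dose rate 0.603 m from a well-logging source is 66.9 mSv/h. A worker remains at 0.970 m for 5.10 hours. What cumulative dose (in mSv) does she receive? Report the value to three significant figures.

Since intensity falls as 1/r², rate at 0.970 m:
66.9 × (0.603/0.970)² = 66.9 × 0.3864 = 25.85 mSv/h.
Dose = rate × time = 25.85 mSv/h × 5.100 h = 131.8 mSv.

132 mSv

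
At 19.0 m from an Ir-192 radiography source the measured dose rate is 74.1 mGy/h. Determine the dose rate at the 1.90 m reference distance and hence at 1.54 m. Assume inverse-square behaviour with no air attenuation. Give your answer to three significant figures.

7410 mGy/h; 11300 mGy/h

By the inverse-square law,
At 1.90 m: (19.0/1.90)² = 100.0, so 74.1 × 100.0 = 7410 mGy/h
At 1.54 m: (1.90/1.54)² = 1.522, so 7410 × 1.522 = 11280 mGy/h.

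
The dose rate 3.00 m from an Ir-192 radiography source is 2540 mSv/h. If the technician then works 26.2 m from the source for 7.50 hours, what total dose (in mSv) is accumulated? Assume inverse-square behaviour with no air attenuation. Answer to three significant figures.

Since intensity falls as 1/r², rate at 26.2 m:
(3.00/26.2)² = 0.01311, so 2540 × 0.01311 = 33.30 mSv/h.
Dose = rate × time = 33.30 mSv/h × 7.500 h = 249.7 mSv.

250 mSv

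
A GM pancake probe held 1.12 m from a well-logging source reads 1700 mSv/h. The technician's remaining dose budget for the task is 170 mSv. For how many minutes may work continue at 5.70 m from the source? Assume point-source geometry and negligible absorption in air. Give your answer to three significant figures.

Intensity scales as (d₁/d₂)², so rate at 5.70 m:
1700 × (1.12/5.70)² = 1700 × 0.03861 = 65.64 mSv/h.
Stay time = 170 mSv ÷ 65.64 mSv/h = 2.590 h = 155.4 min.

155 min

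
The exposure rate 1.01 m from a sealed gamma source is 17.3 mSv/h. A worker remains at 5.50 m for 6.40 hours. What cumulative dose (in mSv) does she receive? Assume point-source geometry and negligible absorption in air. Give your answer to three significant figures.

By the inverse-square law, rate at 5.50 m:
(1.01/5.50)² = 0.03372, so 17.3 × 0.03372 = 0.5834 mSv/h.
Dose = rate × time = 0.5834 mSv/h × 6.400 h = 3.734 mSv.

3.73 mSv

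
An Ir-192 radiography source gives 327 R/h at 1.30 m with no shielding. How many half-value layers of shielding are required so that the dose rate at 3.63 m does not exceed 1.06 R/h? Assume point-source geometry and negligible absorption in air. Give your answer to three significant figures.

At 3.63 m, distance alone gives 327 × (1.30/3.63)² = 327 × 0.1283 = 41.95 R/h.
Further attenuation needed: 41.95/1.06 = 39.58.
n = log₂(39.58) = 5.307 half-value layers.

5.31 half-value layers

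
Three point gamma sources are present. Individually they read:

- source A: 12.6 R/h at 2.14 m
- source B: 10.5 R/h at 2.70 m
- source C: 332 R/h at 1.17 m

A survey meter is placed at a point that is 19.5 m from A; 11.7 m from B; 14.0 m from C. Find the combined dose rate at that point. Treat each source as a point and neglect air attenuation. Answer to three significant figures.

3.03 R/h

Each source contributes Iᵢ·(dᵢ/rᵢ)²; contributions add.
A: 12.6 × (2.14/19.5)² = 0.1518 R/h
B: 10.5 × (2.70/11.7)² = 0.5592 R/h
C: 332 × (1.17/14.0)² = 2.319 R/h
Total = 0.1518 + 0.5592 + 2.319 = 3.030 R/h.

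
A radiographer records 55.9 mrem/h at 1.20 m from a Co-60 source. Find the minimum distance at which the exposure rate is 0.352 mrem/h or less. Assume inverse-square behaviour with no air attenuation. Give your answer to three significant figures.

By the inverse-square law, d₂ = d₁·√(I₁/I₂).
I₁/I₂ = 55.9/0.352 = 158.8, so d₂ = 1.20 × √158.8 = 15.12 m.

15.1 m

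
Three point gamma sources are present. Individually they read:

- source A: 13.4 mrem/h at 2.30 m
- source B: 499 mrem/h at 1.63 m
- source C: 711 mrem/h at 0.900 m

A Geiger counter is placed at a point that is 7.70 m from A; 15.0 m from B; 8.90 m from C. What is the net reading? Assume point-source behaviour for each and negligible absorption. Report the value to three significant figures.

By superposition, sum each source's inverse-square contribution:
A: 13.4 × (2.30/7.70)² = 1.196 mrem/h
B: 499 × (1.63/15.0)² = 5.892 mrem/h
C: 711 × (0.900/8.90)² = 7.271 mrem/h
Total = 1.196 + 5.892 + 7.271 = 14.36 mrem/h.

14.4 mrem/h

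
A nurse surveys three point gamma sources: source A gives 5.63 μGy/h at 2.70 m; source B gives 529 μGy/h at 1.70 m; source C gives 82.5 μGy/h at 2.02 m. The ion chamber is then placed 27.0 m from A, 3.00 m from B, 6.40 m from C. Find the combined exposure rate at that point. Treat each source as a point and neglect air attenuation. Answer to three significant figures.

178 μGy/h

Each source contributes Iᵢ·(dᵢ/rᵢ)²; contributions add.
A: 5.63 × (2.70/27.0)² = 0.05630 μGy/h
B: 529 × (1.70/3.00)² = 169.9 μGy/h
C: 82.5 × (2.02/6.40)² = 8.219 μGy/h
Total = 0.05630 + 169.9 + 8.219 = 178.2 μGy/h.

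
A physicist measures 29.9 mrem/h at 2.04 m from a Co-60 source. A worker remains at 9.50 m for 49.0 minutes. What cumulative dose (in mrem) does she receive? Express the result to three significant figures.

1.13 mrem

Applying the 1/r² law, rate at 9.50 m:
(2.04/9.50)² = 0.04611, so 29.9 × 0.04611 = 1.379 mrem/h.
Dose = rate × time = 1.379 mrem/h × 0.8167 h = 1.126 mrem.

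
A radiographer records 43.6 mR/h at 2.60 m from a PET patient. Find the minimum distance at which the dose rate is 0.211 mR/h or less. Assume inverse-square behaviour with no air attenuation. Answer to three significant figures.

37.4 m

Intensity scales as (d₁/d₂)², so d₂ = d₁·√(I₁/I₂).
I₁/I₂ = 43.6/0.211 = 206.6, so d₂ = 2.60 × √206.6 = 37.37 m.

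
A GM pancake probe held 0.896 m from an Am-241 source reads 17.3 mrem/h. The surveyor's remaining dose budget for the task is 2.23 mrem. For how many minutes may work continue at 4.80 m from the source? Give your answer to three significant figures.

222 min

Using I₁d₁² = I₂d₂², rate at 4.80 m:
(0.896/4.80)² = 0.03484, so 17.3 × 0.03484 = 0.6027 mrem/h.
Stay time = 2.23 mrem ÷ 0.6027 mrem/h = 3.700 h = 222.0 min.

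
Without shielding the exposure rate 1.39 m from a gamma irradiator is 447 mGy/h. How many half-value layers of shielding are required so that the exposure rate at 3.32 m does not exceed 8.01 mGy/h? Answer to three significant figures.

At 3.32 m, distance alone gives 447 × (1.39/3.32)² = 447 × 0.1753 = 78.36 mGy/h.
Further attenuation needed: 78.36/8.01 = 9.783.
n = log₂(9.783) = 3.290 half-value layers.

3.29 half-value layers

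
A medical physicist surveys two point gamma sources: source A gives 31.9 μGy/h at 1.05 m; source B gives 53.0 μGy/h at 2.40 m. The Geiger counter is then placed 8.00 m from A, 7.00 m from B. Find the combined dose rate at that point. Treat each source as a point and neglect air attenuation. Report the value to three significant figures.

Each source contributes Iᵢ·(dᵢ/rᵢ)²; contributions add.
A: 31.9 × (1.05/8.00)² = 0.5495 μGy/h
B: 53.0 × (2.40/7.00)² = 6.230 μGy/h
Total = 0.5495 + 6.230 = 6.780 μGy/h.

6.78 μGy/h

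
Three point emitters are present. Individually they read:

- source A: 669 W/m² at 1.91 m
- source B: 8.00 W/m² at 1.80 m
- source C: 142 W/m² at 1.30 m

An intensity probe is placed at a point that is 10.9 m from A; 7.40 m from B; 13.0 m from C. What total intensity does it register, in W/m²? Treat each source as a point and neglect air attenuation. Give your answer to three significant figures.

22.4 W/m²

Each source contributes Iᵢ·(dᵢ/rᵢ)²; contributions add.
A: 669 × (1.91/10.9)² = 20.54 W/m²
B: 8.00 × (1.80/7.40)² = 0.4733 W/m²
C: 142 × (1.30/13.0)² = 1.420 W/m²
Total = 20.54 + 0.4733 + 1.420 = 22.43 W/m².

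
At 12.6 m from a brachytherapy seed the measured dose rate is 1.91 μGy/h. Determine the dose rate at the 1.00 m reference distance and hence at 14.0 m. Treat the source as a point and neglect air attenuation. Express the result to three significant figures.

By the inverse-square law,
At 1.00 m: (12.6/1.00)² = 158.8, so 1.91 × 158.8 = 303.3 μGy/h
At 14.0 m: 303.3 × (1.00/14.0)² = 303.3 × 0.005102 = 1.547 μGy/h.

303 μGy/h; 1.55 μGy/h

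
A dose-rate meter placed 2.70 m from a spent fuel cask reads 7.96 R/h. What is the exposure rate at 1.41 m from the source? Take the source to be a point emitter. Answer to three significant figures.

Applying the 1/r² law, scaling from 2.70 m to 1.41 m:
(2.70/1.41)² = 3.667, so 7.96 × 3.667 = 29.19 R/h.

29.2 R/h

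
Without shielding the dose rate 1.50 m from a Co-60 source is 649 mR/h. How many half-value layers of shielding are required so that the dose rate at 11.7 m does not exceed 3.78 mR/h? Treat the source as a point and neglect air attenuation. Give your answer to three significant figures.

At 11.7 m, distance alone gives 649 × (1.50/11.7)² = 649 × 0.01644 = 10.67 mR/h.
Further attenuation needed: 10.67/3.78 = 2.823.
n = log₂(2.823) = 1.497 half-value layers.

1.50 half-value layers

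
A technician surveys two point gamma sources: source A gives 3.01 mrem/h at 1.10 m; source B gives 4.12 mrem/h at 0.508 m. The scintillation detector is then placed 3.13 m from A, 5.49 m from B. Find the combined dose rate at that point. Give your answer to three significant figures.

0.407 mrem/h

By superposition, sum each source's inverse-square contribution:
A: 3.01 × (1.10/3.13)² = 0.3718 mrem/h
B: 4.12 × (0.508/5.49)² = 0.03528 mrem/h
Total = 0.3718 + 0.03528 = 0.4071 mrem/h.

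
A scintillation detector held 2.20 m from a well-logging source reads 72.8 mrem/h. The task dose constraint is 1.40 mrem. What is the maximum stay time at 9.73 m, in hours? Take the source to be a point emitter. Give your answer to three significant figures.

0.376 h

Applying the 1/r² law, rate at 9.73 m:
72.8 × (2.20/9.73)² = 72.8 × 0.05112 = 3.722 mrem/h.
Stay time = 1.40 mrem ÷ 3.722 mrem/h = 0.3761 h.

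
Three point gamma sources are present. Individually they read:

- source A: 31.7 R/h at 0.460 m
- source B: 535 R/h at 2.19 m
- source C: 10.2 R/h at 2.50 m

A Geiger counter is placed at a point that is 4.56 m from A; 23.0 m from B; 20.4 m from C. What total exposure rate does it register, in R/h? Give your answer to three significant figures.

5.33 R/h

Each source contributes Iᵢ·(dᵢ/rᵢ)²; contributions add.
A: 31.7 × (0.460/4.56)² = 0.3226 R/h
B: 535 × (2.19/23.0)² = 4.850 R/h
C: 10.2 × (2.50/20.4)² = 0.1532 R/h
Total = 0.3226 + 4.850 + 0.1532 = 5.326 R/h.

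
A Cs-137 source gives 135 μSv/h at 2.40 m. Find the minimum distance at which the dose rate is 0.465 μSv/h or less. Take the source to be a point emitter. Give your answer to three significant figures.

Since intensity falls as 1/r², d₂ = d₁·√(I₁/I₂).
I₁/I₂ = 135/0.465 = 290.3, so d₂ = 2.40 × √290.3 = 40.89 m.

40.9 m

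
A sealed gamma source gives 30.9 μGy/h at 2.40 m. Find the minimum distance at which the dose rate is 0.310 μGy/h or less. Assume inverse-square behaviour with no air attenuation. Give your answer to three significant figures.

24.0 m

By the inverse-square law, d₂ = d₁·√(I₁/I₂).
I₁/I₂ = 30.9/0.310 = 99.68, so d₂ = 2.40 × √99.68 = 23.96 m.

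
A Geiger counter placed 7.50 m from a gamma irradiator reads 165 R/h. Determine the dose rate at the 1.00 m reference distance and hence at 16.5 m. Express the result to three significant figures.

Applying the 1/r² law,
At 1.00 m: 165 × (7.50/1.00)² = 165 × 56.25 = 9281 R/h
At 16.5 m: (1.00/16.5)² = 0.003673, so 9281 × 0.003673 = 34.09 R/h.

9280 R/h; 34.1 R/h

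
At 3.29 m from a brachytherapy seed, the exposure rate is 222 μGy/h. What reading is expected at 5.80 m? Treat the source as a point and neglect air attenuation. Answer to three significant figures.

Using I₁d₁² = I₂d₂², the rate at 5.80 m is
(3.29/5.80)² = 0.3218, so 222 × 0.3218 = 71.44 μGy/h.

71.4 μGy/h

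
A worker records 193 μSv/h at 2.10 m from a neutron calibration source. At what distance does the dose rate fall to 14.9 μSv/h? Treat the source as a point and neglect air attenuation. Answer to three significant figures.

7.56 m

Intensity scales as (d₁/d₂)², so d₂ = d₁·√(I₁/I₂).
I₁/I₂ = 193/14.9 = 12.95, so d₂ = 2.10 × √12.95 = 7.557 m.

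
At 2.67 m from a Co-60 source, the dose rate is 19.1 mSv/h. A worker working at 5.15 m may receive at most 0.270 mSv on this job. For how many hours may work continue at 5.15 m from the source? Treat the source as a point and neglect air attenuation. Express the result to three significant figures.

0.0526 h

Intensity scales as (d₁/d₂)², so rate at 5.15 m:
19.1 × (2.67/5.15)² = 19.1 × 0.2688 = 5.134 mSv/h.
Stay time = 0.270 mSv ÷ 5.134 mSv/h = 0.05259 h.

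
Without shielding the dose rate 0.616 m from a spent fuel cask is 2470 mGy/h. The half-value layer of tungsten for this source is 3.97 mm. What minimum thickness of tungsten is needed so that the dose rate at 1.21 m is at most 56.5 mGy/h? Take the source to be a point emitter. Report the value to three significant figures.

At 1.21 m, distance alone gives 2470 × (0.616/1.21)² = 2470 × 0.2592 = 640.2 mGy/h.
Further attenuation needed: 640.2/56.5 = 11.33.
n = log₂(11.33) = 3.502 half-value layers.
Thickness = 3.502 × 3.97 mm = 13.90 mm.

13.9 mm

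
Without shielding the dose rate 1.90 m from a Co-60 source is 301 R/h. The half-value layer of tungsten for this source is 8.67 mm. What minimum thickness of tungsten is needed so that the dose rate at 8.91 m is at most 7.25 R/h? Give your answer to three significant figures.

At 8.91 m, distance alone gives 301 × (1.90/8.91)² = 301 × 0.04547 = 13.69 R/h.
Further attenuation needed: 13.69/7.25 = 1.888.
n = log₂(1.888) = 0.9169 half-value layers.
Thickness = 0.9169 × 8.67 mm = 7.950 mm.

7.95 mm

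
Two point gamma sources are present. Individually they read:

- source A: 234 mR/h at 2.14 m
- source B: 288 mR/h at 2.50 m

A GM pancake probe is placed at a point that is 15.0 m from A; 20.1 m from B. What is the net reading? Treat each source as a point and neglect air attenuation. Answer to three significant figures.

9.22 mR/h

Each source contributes Iᵢ·(dᵢ/rᵢ)²; contributions add.
A: 234 × (2.14/15.0)² = 4.763 mR/h
B: 288 × (2.50/20.1)² = 4.455 mR/h
Total = 4.763 + 4.455 = 9.218 mR/h.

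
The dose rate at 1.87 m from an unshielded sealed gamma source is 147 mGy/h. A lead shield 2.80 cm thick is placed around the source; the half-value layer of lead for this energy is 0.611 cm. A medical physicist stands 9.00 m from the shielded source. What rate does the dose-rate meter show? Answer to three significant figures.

0.265 mGy/h

Distance alone: 147 × (1.87/9.00)² = 147 × 0.04317 = 6.346 mGy/h.
Shield: 2.80/0.611 = 4.583 half-value layers → attenuation 2^(−4.583) = 0.04172.
Combined: 6.346 × 0.04172 = 0.2648 mGy/h.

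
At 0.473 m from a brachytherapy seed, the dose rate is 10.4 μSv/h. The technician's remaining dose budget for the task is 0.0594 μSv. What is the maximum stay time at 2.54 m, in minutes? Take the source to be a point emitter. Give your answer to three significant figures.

Since intensity falls as 1/r², rate at 2.54 m:
(0.473/2.54)² = 0.03468, so 10.4 × 0.03468 = 0.3607 μSv/h.
Stay time = 0.0594 μSv ÷ 0.3607 μSv/h = 0.1647 h = 9.882 min.

9.88 min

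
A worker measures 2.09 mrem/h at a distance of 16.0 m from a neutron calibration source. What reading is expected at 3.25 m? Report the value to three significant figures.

Since intensity falls as 1/r², the rate at 3.25 m is
2.09 × (16.0/3.25)² = 2.09 × 24.24 = 50.66 mrem/h.

50.7 mrem/h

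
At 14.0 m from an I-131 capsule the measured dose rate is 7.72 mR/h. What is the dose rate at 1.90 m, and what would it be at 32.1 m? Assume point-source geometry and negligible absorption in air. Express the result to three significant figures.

Applying the 1/r² law,
At 1.90 m: 7.72 × (14.0/1.90)² = 7.72 × 54.29 = 419.1 mR/h
At 32.1 m: 419.1 × (1.90/32.1)² = 419.1 × 0.003503 = 1.468 mR/h.

419 mR/h; 1.47 mR/h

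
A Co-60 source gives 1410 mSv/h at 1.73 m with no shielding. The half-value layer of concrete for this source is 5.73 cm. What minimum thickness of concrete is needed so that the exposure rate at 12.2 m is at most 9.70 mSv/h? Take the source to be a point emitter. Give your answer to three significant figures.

At 12.2 m, distance alone gives (1.73/12.2)² = 0.02011, so 1410 × 0.02011 = 28.36 mSv/h.
Further attenuation needed: 28.36/9.70 = 2.924.
n = log₂(2.924) = 1.548 half-value layers.
Thickness = 1.548 × 5.73 cm = 8.870 cm.

8.87 cm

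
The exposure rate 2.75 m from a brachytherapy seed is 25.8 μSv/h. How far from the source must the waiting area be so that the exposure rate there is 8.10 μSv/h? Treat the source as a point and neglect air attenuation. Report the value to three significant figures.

4.91 m

Applying the 1/r² law, d₂ = d₁·√(I₁/I₂).
I₁/I₂ = 25.8/8.10 = 3.185, so d₂ = 2.75 × √3.185 = 4.908 m.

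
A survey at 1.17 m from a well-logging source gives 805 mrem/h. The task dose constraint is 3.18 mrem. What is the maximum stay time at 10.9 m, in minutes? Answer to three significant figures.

20.6 min

Applying the 1/r² law, rate at 10.9 m:
(1.17/10.9)² = 0.01152, so 805 × 0.01152 = 9.274 mrem/h.
Stay time = 3.18 mrem ÷ 9.274 mrem/h = 0.3429 h = 20.57 min.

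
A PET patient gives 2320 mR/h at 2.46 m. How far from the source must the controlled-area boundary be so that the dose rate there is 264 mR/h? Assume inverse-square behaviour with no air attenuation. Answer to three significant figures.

7.29 m

By the inverse-square law, d₂ = d₁·√(I₁/I₂).
I₁/I₂ = 2320/264 = 8.788, so d₂ = 2.46 × √8.788 = 7.293 m.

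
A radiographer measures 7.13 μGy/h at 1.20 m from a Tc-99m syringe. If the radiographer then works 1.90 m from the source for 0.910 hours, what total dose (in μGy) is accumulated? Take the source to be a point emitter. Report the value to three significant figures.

2.59 μGy

Using I₁d₁² = I₂d₂², rate at 1.90 m:
7.13 × (1.20/1.90)² = 7.13 × 0.3989 = 2.844 μGy/h.
Dose = rate × time = 2.844 μGy/h × 0.9100 h = 2.588 μGy.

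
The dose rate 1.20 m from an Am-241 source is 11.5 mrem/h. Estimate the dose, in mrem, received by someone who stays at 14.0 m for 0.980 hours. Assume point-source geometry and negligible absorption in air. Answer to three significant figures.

Intensity scales as (d₁/d₂)², so rate at 14.0 m:
(1.20/14.0)² = 0.007347, so 11.5 × 0.007347 = 0.08449 mrem/h.
Dose = rate × time = 0.08449 mrem/h × 0.9800 h = 0.08280 mrem.

0.0828 mrem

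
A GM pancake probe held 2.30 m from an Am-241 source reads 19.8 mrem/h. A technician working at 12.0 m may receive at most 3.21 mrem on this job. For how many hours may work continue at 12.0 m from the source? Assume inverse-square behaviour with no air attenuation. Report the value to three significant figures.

Intensity scales as (d₁/d₂)², so rate at 12.0 m:
19.8 × (2.30/12.0)² = 19.8 × 0.03674 = 0.7275 mrem/h.
Stay time = 3.21 mrem ÷ 0.7275 mrem/h = 4.412 h.

4.41 h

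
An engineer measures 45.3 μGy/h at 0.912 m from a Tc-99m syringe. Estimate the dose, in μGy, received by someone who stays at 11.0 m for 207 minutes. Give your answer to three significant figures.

1.07 μGy

Since intensity falls as 1/r², rate at 11.0 m:
(0.912/11.0)² = 0.006874, so 45.3 × 0.006874 = 0.3114 μGy/h.
Dose = rate × time = 0.3114 μGy/h × 3.450 h = 1.074 μGy.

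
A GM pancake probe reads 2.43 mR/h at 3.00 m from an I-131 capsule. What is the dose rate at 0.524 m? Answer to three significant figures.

By the inverse-square law, the rate at 0.524 m is
2.43 × (3.00/0.524)² = 2.43 × 32.78 = 79.66 mR/h.

79.7 mR/h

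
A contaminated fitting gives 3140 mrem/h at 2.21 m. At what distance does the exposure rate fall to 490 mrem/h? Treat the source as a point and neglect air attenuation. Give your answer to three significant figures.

5.59 m

Using I₁d₁² = I₂d₂², d₂ = d₁·√(I₁/I₂).
I₁/I₂ = 3140/490 = 6.408, so d₂ = 2.21 × √6.408 = 5.594 m.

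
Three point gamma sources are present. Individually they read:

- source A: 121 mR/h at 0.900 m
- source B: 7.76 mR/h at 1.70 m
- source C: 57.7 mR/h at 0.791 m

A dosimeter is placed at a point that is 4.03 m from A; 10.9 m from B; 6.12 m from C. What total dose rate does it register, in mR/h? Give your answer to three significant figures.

By superposition, sum each source's inverse-square contribution:
A: 121 × (0.900/4.03)² = 6.035 mR/h
B: 7.76 × (1.70/10.9)² = 0.1888 mR/h
C: 57.7 × (0.791/6.12)² = 0.9639 mR/h
Total = 6.035 + 0.1888 + 0.9639 = 7.188 mR/h.

7.19 mR/h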